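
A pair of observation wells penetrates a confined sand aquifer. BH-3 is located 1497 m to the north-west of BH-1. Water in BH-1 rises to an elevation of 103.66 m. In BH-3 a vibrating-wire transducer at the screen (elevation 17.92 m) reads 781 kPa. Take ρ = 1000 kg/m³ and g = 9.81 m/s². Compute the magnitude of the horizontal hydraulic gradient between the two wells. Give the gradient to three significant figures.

i ≈ 0.00409

Total head at BH-1: h = 103.66 m (water level in the piezometer is the total head).
Pressure head at BH-3: ψ = P/(ρg) = 781×1000 / (1000 × 9.81) = 79.61 m.
Total head at BH-3: h = z + ψ = 17.92 + 79.61 = 97.53 m.
Head difference: h(BH-1) − h(BH-3) = 103.66 − 97.53 = 6.13 m.
Hydraulic gradient: i = |Δh| / L = 6.13 / 1497 = 0.00409.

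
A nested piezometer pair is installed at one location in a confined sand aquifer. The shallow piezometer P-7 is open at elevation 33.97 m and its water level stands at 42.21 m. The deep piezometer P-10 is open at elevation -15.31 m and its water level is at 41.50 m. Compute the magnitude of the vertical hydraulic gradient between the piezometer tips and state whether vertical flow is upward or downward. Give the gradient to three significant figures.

Total head at P-7: h = 42.21 m (water level in the standpipe).
Total head at P-10: h = 41.50 m.
Δh = h(P-7) − h(P-10) = 42.21 − 41.50 = 0.71 m.
Vertical separation Δz = 33.97 − (-15.31) = 49.28 m.
|i_v| = |Δh| / Δz = 0.71 / 49.28 = 0.0144.
Head is higher in the shallow piezometer, so vertical flow is downward (recharge condition).

|i_v| ≈ 0.0144; vertical flow is downward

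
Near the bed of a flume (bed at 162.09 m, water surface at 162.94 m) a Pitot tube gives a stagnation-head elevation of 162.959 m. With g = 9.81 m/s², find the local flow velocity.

v ≈ 0.611 m/s

Near the bed, under hydrostatic conditions, the piezometric head (z + ψ) equals the free-surface elevation, 162.94 m.
Velocity head = total − piezometric = 162.959 − 162.94 = 0.019 m.
v = √(2g·h_v) = √(2 × 9.81 × 0.019) = 0.611 m/s.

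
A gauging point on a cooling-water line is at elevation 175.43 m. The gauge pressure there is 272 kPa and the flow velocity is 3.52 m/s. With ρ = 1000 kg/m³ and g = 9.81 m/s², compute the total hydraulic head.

Pressure head ψ = P/(ρg) = 272×1000 / (1000 × 9.81) = 27.73 m.
Velocity head = v²/(2g) = 3.52² / (2 × 9.81) = 0.632 m.
h = z + ψ + v²/(2g) = 175.43 + 27.73 + 0.632 = 203.79 m.

h ≈ 203.79 m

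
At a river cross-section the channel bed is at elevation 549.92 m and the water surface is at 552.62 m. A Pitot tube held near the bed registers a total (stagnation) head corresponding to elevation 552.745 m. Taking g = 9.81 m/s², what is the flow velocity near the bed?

v ≈ 1.57 m/s

Near the bed, under hydrostatic conditions, the piezometric head (z + ψ) equals the free-surface elevation, 552.62 m.
Velocity head = total − piezometric = 552.745 − 552.62 = 0.125 m.
v = √(2g·h_v) = √(2 × 9.81 × 0.125) = 1.57 m/s.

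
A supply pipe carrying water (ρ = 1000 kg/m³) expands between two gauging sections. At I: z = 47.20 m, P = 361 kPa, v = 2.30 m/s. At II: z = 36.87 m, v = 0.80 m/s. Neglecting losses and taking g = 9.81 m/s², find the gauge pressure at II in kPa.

Pressure head at I: ψ₁ = P₁/(ρg) = 361×1000 / (1000 × 9.81) = 36.80 m.
Velocity heads: v₁²/2g = 2.30²/19.62 = 0.270 m; v₂²/2g = 0.80²/19.62 = 0.033 m.
Total head H = z₁ + ψ₁ + v₁²/2g = 47.20 + 36.80 + 0.270 = 84.27 m.
ψ₂ = H − z₂ − v₂²/2g = 84.27 − 36.87 − 0.033 = 47.37 m.
P₂ = ρgψ₂ = 1000 × 9.81 × 47.37 ≈ 465 kPa.

P₂ ≈ 465 kPa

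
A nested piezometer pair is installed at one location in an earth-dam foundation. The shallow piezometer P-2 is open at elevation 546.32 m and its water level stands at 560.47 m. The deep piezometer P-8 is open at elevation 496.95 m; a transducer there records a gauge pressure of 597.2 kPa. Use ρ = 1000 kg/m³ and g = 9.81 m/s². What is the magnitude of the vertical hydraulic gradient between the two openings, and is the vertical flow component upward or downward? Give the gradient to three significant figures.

Total head at P-2: h = 560.47 m (water level in the standpipe).
Pressure head at P-8: ψ = P/(ρg) = 597.2×1000 / (1000 × 9.81) = 60.88 m.
Total head at P-8: h = z + ψ = 496.95 + 60.88 = 557.83 m.
Δh = h(P-2) − h(P-8) = 560.47 − 557.83 = 2.64 m.
Vertical separation Δz = 546.32 − 496.95 = 49.37 m.
|i_v| = |Δh| / Δz = 2.64 / 49.37 = 0.0535.
Head is higher in the shallow piezometer, so vertical flow is downward (recharge condition).

|i_v| ≈ 0.0535; vertical flow is downward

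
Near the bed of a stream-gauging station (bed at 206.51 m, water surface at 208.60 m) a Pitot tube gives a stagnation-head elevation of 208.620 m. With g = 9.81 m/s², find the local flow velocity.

Near the bed, under hydrostatic conditions, the piezometric head (z + ψ) equals the free-surface elevation, 208.60 m.
Velocity head = total − piezometric = 208.620 − 208.60 = 0.020 m.
v = √(2g·h_v) = √(2 × 9.81 × 0.020) = 0.626 m/s.

v ≈ 0.626 m/s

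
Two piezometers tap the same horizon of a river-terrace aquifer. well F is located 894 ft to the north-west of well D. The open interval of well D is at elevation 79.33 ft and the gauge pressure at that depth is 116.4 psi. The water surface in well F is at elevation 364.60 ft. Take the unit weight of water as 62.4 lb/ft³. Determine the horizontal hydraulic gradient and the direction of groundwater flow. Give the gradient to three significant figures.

i ≈ 0.0186; groundwater flows toward the south-east

Pressure head at well D: ψ = 144·P/γ = 144 × 116.4 / 62.4 = 268.62 ft.
Total head at well D: h = z + ψ = 79.33 + 268.62 = 347.95 ft.
Total head at well F: h = 364.60 ft (water level in the piezometer is the total head).
Head difference: h(well D) − h(well F) = 347.95 − 364.60 = -16.65 ft.
Hydraulic gradient: i = |Δh| / L = 16.65 / 894 = 0.0186.
Flow is from higher to lower head: from well F toward well D, i.e. toward the south-east.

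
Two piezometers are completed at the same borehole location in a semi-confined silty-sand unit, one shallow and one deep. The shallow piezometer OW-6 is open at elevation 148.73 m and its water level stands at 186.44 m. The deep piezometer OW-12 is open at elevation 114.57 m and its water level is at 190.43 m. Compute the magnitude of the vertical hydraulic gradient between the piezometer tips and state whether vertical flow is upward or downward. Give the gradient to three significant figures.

Total head at OW-6: h = 186.44 m (water level in the standpipe).
Total head at OW-12: h = 190.43 m.
Δh = h(OW-6) − h(OW-12) = 186.44 − 190.43 = -3.99 m.
Vertical separation Δz = 148.73 − 114.57 = 34.16 m.
|i_v| = |Δh| / Δz = 3.99 / 34.16 = 0.117.
Head is higher in the deep piezometer, so vertical flow is upward (discharge condition).

|i_v| ≈ 0.117; vertical flow is upward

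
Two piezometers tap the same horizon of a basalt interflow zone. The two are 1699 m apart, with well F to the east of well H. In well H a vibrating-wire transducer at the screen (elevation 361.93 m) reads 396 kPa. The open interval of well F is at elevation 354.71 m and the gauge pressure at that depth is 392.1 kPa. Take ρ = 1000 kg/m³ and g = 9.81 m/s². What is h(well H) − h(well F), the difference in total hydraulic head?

Δh ≈ 7.62 m

Pressure head at well H: ψ = P/(ρg) = 396×1000 / (1000 × 9.81) = 40.37 m.
Total head at well H: h = z + ψ = 361.93 + 40.37 = 402.30 m.
Pressure head at well F: ψ = P/(ρg) = 392.1×1000 / (1000 × 9.81) = 39.97 m.
Total head at well F: h = z + ψ = 354.71 + 39.97 = 394.68 m.
Head difference: h(well H) − h(well F) = 402.30 − 394.68 = 7.62 m.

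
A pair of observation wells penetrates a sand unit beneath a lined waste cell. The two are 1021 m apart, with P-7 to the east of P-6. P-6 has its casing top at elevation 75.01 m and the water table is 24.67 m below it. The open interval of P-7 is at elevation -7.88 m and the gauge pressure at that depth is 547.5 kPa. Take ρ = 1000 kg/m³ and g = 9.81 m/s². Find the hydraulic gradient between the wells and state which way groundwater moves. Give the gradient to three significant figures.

Total head at P-6: h = 75.01 − 24.67 = 50.34 m.
Pressure head at P-7: ψ = P/(ρg) = 547.5×1000 / (1000 × 9.81) = 55.81 m.
Total head at P-7: h = z + ψ = -7.88 + 55.81 = 47.93 m.
Head difference: h(P-6) − h(P-7) = 50.34 − 47.93 = 2.41 m.
Hydraulic gradient: i = |Δh| / L = 2.41 / 1021 = 0.00236.
Flow is from higher to lower head: from P-6 toward P-7, i.e. toward the east.

i ≈ 0.00236; groundwater flows toward the east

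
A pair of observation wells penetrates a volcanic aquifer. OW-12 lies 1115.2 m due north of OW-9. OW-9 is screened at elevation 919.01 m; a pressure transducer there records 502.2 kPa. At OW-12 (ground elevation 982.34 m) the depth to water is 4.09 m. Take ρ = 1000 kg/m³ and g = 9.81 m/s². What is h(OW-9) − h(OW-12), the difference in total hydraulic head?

Pressure head at OW-9: ψ = P/(ρg) = 502.2×1000 / (1000 × 9.81) = 51.19 m.
Total head at OW-9: h = z + ψ = 919.01 + 51.19 = 970.20 m.
Total head at OW-12: h = 982.34 − 4.09 = 978.25 m.
Head difference: h(OW-9) − h(OW-12) = 970.20 − 978.25 = -8.05 m.

Δh ≈ -8.05 m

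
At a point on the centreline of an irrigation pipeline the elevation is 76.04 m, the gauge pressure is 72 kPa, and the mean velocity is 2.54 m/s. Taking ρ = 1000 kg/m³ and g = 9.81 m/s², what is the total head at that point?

h ≈ 83.71 m

Pressure head ψ = P/(ρg) = 72×1000 / (1000 × 9.81) = 7.34 m.
Velocity head = v²/(2g) = 2.54² / (2 × 9.81) = 0.329 m.
h = z + ψ + v²/(2g) = 76.04 + 7.34 + 0.329 = 83.71 m.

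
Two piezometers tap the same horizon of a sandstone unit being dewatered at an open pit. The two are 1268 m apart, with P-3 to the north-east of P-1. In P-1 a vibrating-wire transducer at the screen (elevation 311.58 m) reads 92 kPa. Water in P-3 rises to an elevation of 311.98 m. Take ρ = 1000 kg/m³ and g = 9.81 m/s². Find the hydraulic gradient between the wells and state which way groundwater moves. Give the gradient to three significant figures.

i ≈ 0.00708; groundwater flows toward the north-east

Pressure head at P-1: ψ = P/(ρg) = 92×1000 / (1000 × 9.81) = 9.38 m.
Total head at P-1: h = z + ψ = 311.58 + 9.38 = 320.96 m.
Total head at P-3: h = 311.98 m (water level in the piezometer is the total head).
Head difference: h(P-1) − h(P-3) = 320.96 − 311.98 = 8.98 m.
Hydraulic gradient: i = |Δh| / L = 8.98 / 1268 = 0.00708.
Flow is from higher to lower head: from P-1 toward P-3, i.e. toward the north-east.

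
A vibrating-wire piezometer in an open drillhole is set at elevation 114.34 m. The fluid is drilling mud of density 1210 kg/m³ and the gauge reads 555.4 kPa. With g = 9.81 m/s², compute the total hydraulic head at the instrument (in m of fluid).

h ≈ 161.13 m

ψ = P/(ρg) = 555.4×1000 / (1210 × 9.81) = 46.79 m.
h = z + ψ = 114.34 + 46.79 = 161.13 m.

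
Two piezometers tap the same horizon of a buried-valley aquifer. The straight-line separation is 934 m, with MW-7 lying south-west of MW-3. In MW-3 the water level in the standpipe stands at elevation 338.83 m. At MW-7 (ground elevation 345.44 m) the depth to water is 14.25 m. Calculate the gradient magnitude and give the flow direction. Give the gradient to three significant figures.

Total head at MW-3: h = 338.83 m (water level in the piezometer is the total head).
Total head at MW-7: h = 345.44 − 14.25 = 331.19 m.
Head difference: h(MW-3) − h(MW-7) = 338.83 − 331.19 = 7.64 m.
Hydraulic gradient: i = |Δh| / L = 7.64 / 934 = 0.00818.
Flow is from higher to lower head: from MW-3 toward MW-7, i.e. toward the south-west.

i ≈ 0.00818; groundwater flows toward the south-west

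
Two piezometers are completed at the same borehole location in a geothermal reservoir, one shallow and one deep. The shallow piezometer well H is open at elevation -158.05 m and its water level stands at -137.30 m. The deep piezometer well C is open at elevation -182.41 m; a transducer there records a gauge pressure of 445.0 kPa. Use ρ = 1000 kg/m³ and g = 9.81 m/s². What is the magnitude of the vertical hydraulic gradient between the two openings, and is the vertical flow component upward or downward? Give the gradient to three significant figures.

Total head at well H: h = -137.30 m (water level in the standpipe).
Pressure head at well C: ψ = P/(ρg) = 445.0×1000 / (1000 × 9.81) = 45.36 m.
Total head at well C: h = z + ψ = -182.41 + 45.36 = -137.05 m.
Δh = h(well H) − h(well C) = -137.30 − (-137.05) = -0.25 m.
Vertical separation Δz = -158.05 − (-182.41) = 24.36 m.
|i_v| = |Δh| / Δz = 0.25 / 24.36 = 0.0103.
Head is higher in the deep piezometer, so vertical flow is upward (discharge condition).

|i_v| ≈ 0.0103; vertical flow is upward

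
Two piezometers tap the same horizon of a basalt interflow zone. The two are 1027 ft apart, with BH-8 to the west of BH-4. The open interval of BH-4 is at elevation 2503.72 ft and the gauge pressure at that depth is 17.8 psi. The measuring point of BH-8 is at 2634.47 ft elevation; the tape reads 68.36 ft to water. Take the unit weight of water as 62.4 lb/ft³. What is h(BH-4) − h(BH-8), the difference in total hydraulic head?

Δh ≈ -21.31 ft

Pressure head at BH-4: ψ = 144·P/γ = 144 × 17.8 / 62.4 = 41.08 ft.
Total head at BH-4: h = z + ψ = 2503.72 + 41.08 = 2544.80 ft.
Total head at BH-8: h = 2634.47 − 68.36 = 2566.11 ft.
Head difference: h(BH-4) − h(BH-8) = 2544.80 − 2566.11 = -21.31 ft.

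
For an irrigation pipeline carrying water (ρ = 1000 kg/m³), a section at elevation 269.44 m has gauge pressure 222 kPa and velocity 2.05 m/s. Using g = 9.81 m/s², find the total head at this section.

Pressure head ψ = P/(ρg) = 222×1000 / (1000 × 9.81) = 22.63 m.
Velocity head = v²/(2g) = 2.05² / (2 × 9.81) = 0.214 m.
h = z + ψ + v²/(2g) = 269.44 + 22.63 + 0.214 = 292.28 m.

h ≈ 292.28 m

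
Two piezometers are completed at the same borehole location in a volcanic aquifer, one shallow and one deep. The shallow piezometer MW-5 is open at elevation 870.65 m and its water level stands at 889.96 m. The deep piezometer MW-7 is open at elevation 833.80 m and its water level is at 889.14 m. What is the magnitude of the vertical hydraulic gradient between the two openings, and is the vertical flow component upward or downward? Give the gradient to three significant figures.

|i_v| ≈ 0.0223; vertical flow is downward

Total head at MW-5: h = 889.96 m (water level in the standpipe).
Total head at MW-7: h = 889.14 m.
Δh = h(MW-5) − h(MW-7) = 889.96 − 889.14 = 0.82 m.
Vertical separation Δz = 870.65 − 833.80 = 36.85 m.
|i_v| = |Δh| / Δz = 0.82 / 36.85 = 0.0223.
Head is higher in the shallow piezometer, so vertical flow is downward (recharge condition).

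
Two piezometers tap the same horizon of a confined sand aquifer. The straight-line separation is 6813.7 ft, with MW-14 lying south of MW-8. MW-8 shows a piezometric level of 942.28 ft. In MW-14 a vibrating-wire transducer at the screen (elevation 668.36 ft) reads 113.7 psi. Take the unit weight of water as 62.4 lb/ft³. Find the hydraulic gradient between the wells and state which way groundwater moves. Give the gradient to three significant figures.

Total head at MW-8: h = 942.28 ft (water level in the piezometer is the total head).
Pressure head at MW-14: ψ = 144·P/γ = 144 × 113.7 / 62.4 = 262.38 ft.
Total head at MW-14: h = z + ψ = 668.36 + 262.38 = 930.74 ft.
Head difference: h(MW-8) − h(MW-14) = 942.28 − 930.74 = 11.54 ft.
Hydraulic gradient: i = |Δh| / L = 11.54 / 6813.7 = 0.00169.
Flow is from higher to lower head: from MW-8 toward MW-14, i.e. toward the south.

i ≈ 0.00169; groundwater flows toward the south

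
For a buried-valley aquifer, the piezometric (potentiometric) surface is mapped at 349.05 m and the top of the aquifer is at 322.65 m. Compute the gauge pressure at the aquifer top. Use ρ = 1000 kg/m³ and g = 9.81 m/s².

P ≈ 259 kPa

Pressure head at the aquifer top: ψ = h − z = 349.05 − 322.65 = 26.40 m.
P = ρgψ = 1000 × 9.81 × 26.40 = 258984 Pa ≈ 259 kPa.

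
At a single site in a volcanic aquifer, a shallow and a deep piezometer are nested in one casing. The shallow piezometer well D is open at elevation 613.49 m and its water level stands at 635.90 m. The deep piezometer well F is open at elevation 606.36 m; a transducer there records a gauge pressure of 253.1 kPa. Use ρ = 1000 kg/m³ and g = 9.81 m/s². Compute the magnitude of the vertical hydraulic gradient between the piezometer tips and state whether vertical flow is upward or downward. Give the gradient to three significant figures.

Total head at well D: h = 635.90 m (water level in the standpipe).
Pressure head at well F: ψ = P/(ρg) = 253.1×1000 / (1000 × 9.81) = 25.80 m.
Total head at well F: h = z + ψ = 606.36 + 25.80 = 632.16 m.
Δh = h(well D) − h(well F) = 635.90 − 632.16 = 3.74 m.
Vertical separation Δz = 613.49 − 606.36 = 7.13 m.
|i_v| = |Δh| / Δz = 3.74 / 7.13 = 0.525.
Head is higher in the shallow piezometer, so vertical flow is downward (recharge condition).

|i_v| ≈ 0.525; vertical flow is downward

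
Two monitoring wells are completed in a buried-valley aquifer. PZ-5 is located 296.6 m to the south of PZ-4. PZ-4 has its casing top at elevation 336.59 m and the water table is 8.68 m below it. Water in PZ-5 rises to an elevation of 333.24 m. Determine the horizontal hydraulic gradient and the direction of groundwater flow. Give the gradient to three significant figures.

i ≈ 0.0180; groundwater flows toward the north

Total head at PZ-4: h = 336.59 − 8.68 = 327.91 m.
Total head at PZ-5: h = 333.24 m (water level in the piezometer is the total head).
Head difference: h(PZ-4) − h(PZ-5) = 327.91 − 333.24 = -5.33 m.
Hydraulic gradient: i = |Δh| / L = 5.33 / 296.6 = 0.0180.
Flow is from higher to lower head: from PZ-5 toward PZ-4, i.e. toward the north.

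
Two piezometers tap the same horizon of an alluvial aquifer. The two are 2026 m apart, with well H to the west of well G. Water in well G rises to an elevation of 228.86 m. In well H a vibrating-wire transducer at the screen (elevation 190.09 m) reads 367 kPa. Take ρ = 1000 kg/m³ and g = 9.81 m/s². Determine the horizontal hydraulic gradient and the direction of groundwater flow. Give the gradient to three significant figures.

Total head at well G: h = 228.86 m (water level in the piezometer is the total head).
Pressure head at well H: ψ = P/(ρg) = 367×1000 / (1000 × 9.81) = 37.41 m.
Total head at well H: h = z + ψ = 190.09 + 37.41 = 227.50 m.
Head difference: h(well G) − h(well H) = 228.86 − 227.50 = 1.36 m.
Hydraulic gradient: i = |Δh| / L = 1.36 / 2026 = 0.000671.
Flow is from higher to lower head: from well G toward well H, i.e. toward the west.

i ≈ 0.000671; groundwater flows toward the west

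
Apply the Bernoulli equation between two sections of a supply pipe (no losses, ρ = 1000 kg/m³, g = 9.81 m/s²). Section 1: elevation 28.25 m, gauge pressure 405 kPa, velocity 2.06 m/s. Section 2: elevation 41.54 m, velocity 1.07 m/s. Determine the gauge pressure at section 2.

Pressure head at 1: ψ₁ = P₁/(ρg) = 405×1000 / (1000 × 9.81) = 41.28 m.
Velocity heads: v₁²/2g = 2.06²/19.62 = 0.216 m; v₂²/2g = 1.07²/19.62 = 0.058 m.
Total head H = z₁ + ψ₁ + v₁²/2g = 28.25 + 41.28 + 0.216 = 69.75 m.
ψ₂ = H − z₂ − v₂²/2g = 69.75 − 41.54 − 0.058 = 28.15 m.
P₂ = ρgψ₂ = 1000 × 9.81 × 28.15 ≈ 276 kPa.

P₂ ≈ 276 kPa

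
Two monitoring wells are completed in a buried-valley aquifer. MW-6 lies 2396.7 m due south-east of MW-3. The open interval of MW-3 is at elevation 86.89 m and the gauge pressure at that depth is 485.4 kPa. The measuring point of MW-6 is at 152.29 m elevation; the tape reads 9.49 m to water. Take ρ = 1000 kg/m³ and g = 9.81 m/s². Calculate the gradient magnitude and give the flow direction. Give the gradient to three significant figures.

Pressure head at MW-3: ψ = P/(ρg) = 485.4×1000 / (1000 × 9.81) = 49.48 m.
Total head at MW-3: h = z + ψ = 86.89 + 49.48 = 136.37 m.
Total head at MW-6: h = 152.29 − 9.49 = 142.80 m.
Head difference: h(MW-3) − h(MW-6) = 136.37 − 142.80 = -6.43 m.
Hydraulic gradient: i = |Δh| / L = 6.43 / 2396.7 = 0.00268.
Flow is from higher to lower head: from MW-6 toward MW-3, i.e. toward the north-west.

i ≈ 0.00268; groundwater flows toward the north-west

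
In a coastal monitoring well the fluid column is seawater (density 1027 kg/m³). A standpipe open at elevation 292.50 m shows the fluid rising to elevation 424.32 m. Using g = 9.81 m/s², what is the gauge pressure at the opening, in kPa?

Pressure head ψ = h − z = 424.32 − 292.50 = 131.82 m.
P = ρgψ = 1027 × 9.81 × 131.82 = 1328069 Pa ≈ 1330 kPa.

P ≈ 1330 kPa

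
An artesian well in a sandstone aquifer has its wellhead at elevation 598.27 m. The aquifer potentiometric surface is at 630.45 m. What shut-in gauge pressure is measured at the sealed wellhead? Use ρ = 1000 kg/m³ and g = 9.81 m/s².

Head above the cap: Δh = 630.45 − 598.27 = 32.18 m.
P = ρgΔh = 1000 × 9.81 × 32.18 = 315686 Pa ≈ 316 kPa.

P ≈ 316 kPa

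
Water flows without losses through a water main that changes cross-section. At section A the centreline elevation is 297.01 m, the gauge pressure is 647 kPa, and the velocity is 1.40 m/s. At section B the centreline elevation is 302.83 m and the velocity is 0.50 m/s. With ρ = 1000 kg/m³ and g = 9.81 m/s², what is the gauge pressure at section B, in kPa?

Pressure head at A: ψ₁ = P₁/(ρg) = 647×1000 / (1000 × 9.81) = 65.95 m.
Velocity heads: v₁²/2g = 1.40²/19.62 = 0.100 m; v₂²/2g = 0.50²/19.62 = 0.013 m.
Total head H = z₁ + ψ₁ + v₁²/2g = 297.01 + 65.95 + 0.100 = 363.06 m.
ψ₂ = H − z₂ − v₂²/2g = 363.06 − 302.83 − 0.013 = 60.22 m.
P₂ = ρgψ₂ = 1000 × 9.81 × 60.22 ≈ 591 kPa.

P₂ ≈ 591 kPa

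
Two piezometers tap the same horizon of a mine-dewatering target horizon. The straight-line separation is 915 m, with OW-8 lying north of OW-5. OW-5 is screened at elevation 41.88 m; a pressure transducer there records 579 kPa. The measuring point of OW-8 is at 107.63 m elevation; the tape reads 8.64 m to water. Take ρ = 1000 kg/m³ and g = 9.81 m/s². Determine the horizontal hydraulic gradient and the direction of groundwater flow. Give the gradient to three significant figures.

i ≈ 0.00209; groundwater flows toward the north

Pressure head at OW-5: ψ = P/(ρg) = 579×1000 / (1000 × 9.81) = 59.02 m.
Total head at OW-5: h = z + ψ = 41.88 + 59.02 = 100.90 m.
Total head at OW-8: h = 107.63 − 8.64 = 98.99 m.
Head difference: h(OW-5) − h(OW-8) = 100.90 − 98.99 = 1.91 m.
Hydraulic gradient: i = |Δh| / L = 1.91 / 915 = 0.00209.
Flow is from higher to lower head: from OW-5 toward OW-8, i.e. toward the north.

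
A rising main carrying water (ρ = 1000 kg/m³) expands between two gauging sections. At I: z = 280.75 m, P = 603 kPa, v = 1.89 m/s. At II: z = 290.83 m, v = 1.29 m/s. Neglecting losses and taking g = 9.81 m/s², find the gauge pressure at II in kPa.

Pressure head at I: ψ₁ = P₁/(ρg) = 603×1000 / (1000 × 9.81) = 61.47 m.
Velocity heads: v₁²/2g = 1.89²/19.62 = 0.182 m; v₂²/2g = 1.29²/19.62 = 0.085 m.
Total head H = z₁ + ψ₁ + v₁²/2g = 280.75 + 61.47 + 0.182 = 342.40 m.
ψ₂ = H − z₂ − v₂²/2g = 342.40 − 290.83 − 0.085 = 51.48 m.
P₂ = ρgψ₂ = 1000 × 9.81 × 51.48 ≈ 505 kPa.

P₂ ≈ 505 kPa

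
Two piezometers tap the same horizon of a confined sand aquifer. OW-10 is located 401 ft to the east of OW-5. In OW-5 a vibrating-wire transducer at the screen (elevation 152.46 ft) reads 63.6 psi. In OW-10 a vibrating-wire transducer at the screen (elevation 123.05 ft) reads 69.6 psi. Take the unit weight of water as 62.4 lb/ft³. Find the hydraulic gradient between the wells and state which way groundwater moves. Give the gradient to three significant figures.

i ≈ 0.0388; groundwater flows toward the east

Pressure head at OW-5: ψ = 144·P/γ = 144 × 63.6 / 62.4 = 146.77 ft.
Total head at OW-5: h = z + ψ = 152.46 + 146.77 = 299.23 ft.
Pressure head at OW-10: ψ = 144·P/γ = 144 × 69.6 / 62.4 = 160.62 ft.
Total head at OW-10: h = z + ψ = 123.05 + 160.62 = 283.67 ft.
Head difference: h(OW-5) − h(OW-10) = 299.23 − 283.67 = 15.56 ft.
Hydraulic gradient: i = |Δh| / L = 15.56 / 401 = 0.0388.
Flow is from higher to lower head: from OW-5 toward OW-10, i.e. toward the east.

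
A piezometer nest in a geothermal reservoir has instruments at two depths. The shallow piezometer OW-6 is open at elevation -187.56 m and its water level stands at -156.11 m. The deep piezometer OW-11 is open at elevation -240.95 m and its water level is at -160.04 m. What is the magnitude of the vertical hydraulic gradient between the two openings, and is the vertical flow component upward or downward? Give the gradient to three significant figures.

|i_v| ≈ 0.0736; vertical flow is downward

Total head at OW-6: h = -156.11 m (water level in the standpipe).
Total head at OW-11: h = -160.04 m.
Δh = h(OW-6) − h(OW-11) = -156.11 − (-160.04) = 3.93 m.
Vertical separation Δz = -187.56 − (-240.95) = 53.39 m.
|i_v| = |Δh| / Δz = 3.93 / 53.39 = 0.0736.
Head is higher in the shallow piezometer, so vertical flow is downward (recharge condition).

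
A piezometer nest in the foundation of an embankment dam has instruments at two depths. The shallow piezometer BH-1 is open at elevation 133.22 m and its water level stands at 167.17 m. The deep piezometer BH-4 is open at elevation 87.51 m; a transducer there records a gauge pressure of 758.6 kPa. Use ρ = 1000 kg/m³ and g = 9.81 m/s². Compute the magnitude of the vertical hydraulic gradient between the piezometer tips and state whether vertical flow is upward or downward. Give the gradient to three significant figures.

|i_v| ≈ 0.0510; vertical flow is downward

Total head at BH-1: h = 167.17 m (water level in the standpipe).
Pressure head at BH-4: ψ = P/(ρg) = 758.6×1000 / (1000 × 9.81) = 77.33 m.
Total head at BH-4: h = z + ψ = 87.51 + 77.33 = 164.84 m.
Δh = h(BH-1) − h(BH-4) = 167.17 − 164.84 = 2.33 m.
Vertical separation Δz = 133.22 − 87.51 = 45.71 m.
|i_v| = |Δh| / Δz = 2.33 / 45.71 = 0.0510.
Head is higher in the shallow piezometer, so vertical flow is downward (recharge condition).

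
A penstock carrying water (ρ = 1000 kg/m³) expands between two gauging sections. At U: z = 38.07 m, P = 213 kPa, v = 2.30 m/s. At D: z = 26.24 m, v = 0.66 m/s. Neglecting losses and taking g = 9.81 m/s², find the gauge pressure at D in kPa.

P₂ ≈ 331 kPa

Pressure head at U: ψ₁ = P₁/(ρg) = 213×1000 / (1000 × 9.81) = 21.71 m.
Velocity heads: v₁²/2g = 2.30²/19.62 = 0.270 m; v₂²/2g = 0.66²/19.62 = 0.022 m.
Total head H = z₁ + ψ₁ + v₁²/2g = 38.07 + 21.71 + 0.270 = 60.05 m.
ψ₂ = H − z₂ − v₂²/2g = 60.05 − 26.24 − 0.022 = 33.79 m.
P₂ = ρgψ₂ = 1000 × 9.81 × 33.79 ≈ 331 kPa.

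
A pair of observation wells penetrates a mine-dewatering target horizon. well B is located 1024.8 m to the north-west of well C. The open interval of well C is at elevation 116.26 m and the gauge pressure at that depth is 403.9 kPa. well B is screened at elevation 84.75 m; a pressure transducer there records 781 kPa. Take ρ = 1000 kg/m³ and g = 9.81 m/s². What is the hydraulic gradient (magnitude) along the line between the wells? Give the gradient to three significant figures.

Pressure head at well C: ψ = P/(ρg) = 403.9×1000 / (1000 × 9.81) = 41.17 m.
Total head at well C: h = z + ψ = 116.26 + 41.17 = 157.43 m.
Pressure head at well B: ψ = P/(ρg) = 781×1000 / (1000 × 9.81) = 79.61 m.
Total head at well B: h = z + ψ = 84.75 + 79.61 = 164.36 m.
Head difference: h(well C) − h(well B) = 157.43 − 164.36 = -6.93 m.
Hydraulic gradient: i = |Δh| / L = 6.93 / 1024.8 = 0.00676.

i ≈ 0.00676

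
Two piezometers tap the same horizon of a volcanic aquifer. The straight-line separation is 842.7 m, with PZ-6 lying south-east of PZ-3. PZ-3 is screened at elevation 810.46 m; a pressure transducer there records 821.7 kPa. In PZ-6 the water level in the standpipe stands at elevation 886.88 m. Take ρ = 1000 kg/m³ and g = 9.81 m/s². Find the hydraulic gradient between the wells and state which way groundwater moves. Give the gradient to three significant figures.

Pressure head at PZ-3: ψ = P/(ρg) = 821.7×1000 / (1000 × 9.81) = 83.76 m.
Total head at PZ-3: h = z + ψ = 810.46 + 83.76 = 894.22 m.
Total head at PZ-6: h = 886.88 m (water level in the piezometer is the total head).
Head difference: h(PZ-3) − h(PZ-6) = 894.22 − 886.88 = 7.34 m.
Hydraulic gradient: i = |Δh| / L = 7.34 / 842.7 = 0.00871.
Flow is from higher to lower head: from PZ-3 toward PZ-6, i.e. toward the south-east.

i ≈ 0.00871; groundwater flows toward the south-east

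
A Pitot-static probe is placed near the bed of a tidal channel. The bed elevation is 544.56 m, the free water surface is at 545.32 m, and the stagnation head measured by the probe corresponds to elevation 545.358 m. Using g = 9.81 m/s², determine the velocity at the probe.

Near the bed, under hydrostatic conditions, the piezometric head (z + ψ) equals the free-surface elevation, 545.32 m.
Velocity head = total − piezometric = 545.358 − 545.32 = 0.038 m.
v = √(2g·h_v) = √(2 × 9.81 × 0.038) = 0.863 m/s.

v ≈ 0.863 m/s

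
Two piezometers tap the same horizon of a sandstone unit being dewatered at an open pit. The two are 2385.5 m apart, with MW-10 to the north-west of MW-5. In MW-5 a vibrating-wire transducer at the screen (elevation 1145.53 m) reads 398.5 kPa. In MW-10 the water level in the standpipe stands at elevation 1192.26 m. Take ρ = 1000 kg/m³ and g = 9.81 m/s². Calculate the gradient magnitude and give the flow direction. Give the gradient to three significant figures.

Pressure head at MW-5: ψ = P/(ρg) = 398.5×1000 / (1000 × 9.81) = 40.62 m.
Total head at MW-5: h = z + ψ = 1145.53 + 40.62 = 1186.15 m.
Total head at MW-10: h = 1192.26 m (water level in the piezometer is the total head).
Head difference: h(MW-5) − h(MW-10) = 1186.15 − 1192.26 = -6.11 m.
Hydraulic gradient: i = |Δh| / L = 6.11 / 2385.5 = 0.00256.
Flow is from higher to lower head: from MW-10 toward MW-5, i.e. toward the south-east.

i ≈ 0.00256; groundwater flows toward the south-east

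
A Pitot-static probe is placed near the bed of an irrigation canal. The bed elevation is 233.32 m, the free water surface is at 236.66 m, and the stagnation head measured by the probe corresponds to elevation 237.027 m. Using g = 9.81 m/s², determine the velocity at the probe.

Near the bed, under hydrostatic conditions, the piezometric head (z + ψ) equals the free-surface elevation, 236.66 m.
Velocity head = total − piezometric = 237.027 − 236.66 = 0.367 m.
v = √(2g·h_v) = √(2 × 9.81 × 0.367) = 2.68 m/s.

v ≈ 2.68 m/s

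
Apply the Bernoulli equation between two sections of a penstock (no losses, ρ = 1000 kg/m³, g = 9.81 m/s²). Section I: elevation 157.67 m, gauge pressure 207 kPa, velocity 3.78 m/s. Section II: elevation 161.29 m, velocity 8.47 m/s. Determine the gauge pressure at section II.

Pressure head at I: ψ₁ = P₁/(ρg) = 207×1000 / (1000 × 9.81) = 21.10 m.
Velocity heads: v₁²/2g = 3.78²/19.62 = 0.728 m; v₂²/2g = 8.47²/19.62 = 3.657 m.
Total head H = z₁ + ψ₁ + v₁²/2g = 157.67 + 21.10 + 0.728 = 179.50 m.
ψ₂ = H − z₂ − v₂²/2g = 179.50 − 161.29 − 3.657 = 14.55 m.
P₂ = ρgψ₂ = 1000 × 9.81 × 14.55 ≈ 143 kPa.

P₂ ≈ 143 kPa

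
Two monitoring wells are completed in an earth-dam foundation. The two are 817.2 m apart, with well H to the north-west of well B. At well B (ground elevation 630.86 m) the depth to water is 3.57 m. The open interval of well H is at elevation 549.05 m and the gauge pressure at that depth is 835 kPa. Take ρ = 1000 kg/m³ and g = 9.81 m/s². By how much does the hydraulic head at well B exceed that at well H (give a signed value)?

Δh ≈ -6.88 m

Total head at well B: h = 630.86 − 3.57 = 627.29 m.
Pressure head at well H: ψ = P/(ρg) = 835×1000 / (1000 × 9.81) = 85.12 m.
Total head at well H: h = z + ψ = 549.05 + 85.12 = 634.17 m.
Head difference: h(well B) − h(well H) = 627.29 − 634.17 = -6.88 m.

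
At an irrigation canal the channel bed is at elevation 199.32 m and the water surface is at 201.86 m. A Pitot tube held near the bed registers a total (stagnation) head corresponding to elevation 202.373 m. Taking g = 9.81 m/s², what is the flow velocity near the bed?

v ≈ 3.17 m/s

Near the bed, under hydrostatic conditions, the piezometric head (z + ψ) equals the free-surface elevation, 201.86 m.
Velocity head = total − piezometric = 202.373 − 201.86 = 0.513 m.
v = √(2g·h_v) = √(2 × 9.81 × 0.513) = 3.17 m/s.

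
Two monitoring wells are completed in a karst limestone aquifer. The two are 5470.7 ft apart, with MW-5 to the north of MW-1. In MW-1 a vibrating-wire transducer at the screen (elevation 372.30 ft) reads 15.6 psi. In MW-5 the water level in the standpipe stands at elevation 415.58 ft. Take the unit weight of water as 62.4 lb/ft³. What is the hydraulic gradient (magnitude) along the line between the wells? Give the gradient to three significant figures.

i ≈ 0.00133

Pressure head at MW-1: ψ = 144·P/γ = 144 × 15.6 / 62.4 = 36.00 ft.
Total head at MW-1: h = z + ψ = 372.30 + 36.00 = 408.30 ft.
Total head at MW-5: h = 415.58 ft (water level in the piezometer is the total head).
Head difference: h(MW-1) − h(MW-5) = 408.30 − 415.58 = -7.28 ft.
Hydraulic gradient: i = |Δh| / L = 7.28 / 5470.7 = 0.00133.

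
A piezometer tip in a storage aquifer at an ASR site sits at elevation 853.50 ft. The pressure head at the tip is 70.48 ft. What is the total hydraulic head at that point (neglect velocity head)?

h ≈ 923.98 ft

h = z + ψ = 853.50 + 70.48 = 923.98 ft.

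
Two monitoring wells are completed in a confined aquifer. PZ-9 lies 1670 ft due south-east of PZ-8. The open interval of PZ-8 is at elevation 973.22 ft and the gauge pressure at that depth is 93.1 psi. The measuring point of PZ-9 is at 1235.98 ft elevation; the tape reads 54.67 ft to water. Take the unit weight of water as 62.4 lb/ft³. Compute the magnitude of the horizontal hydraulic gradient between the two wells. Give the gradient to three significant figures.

Pressure head at PZ-8: ψ = 144·P/γ = 144 × 93.1 / 62.4 = 214.85 ft.
Total head at PZ-8: h = z + ψ = 973.22 + 214.85 = 1188.07 ft.
Total head at PZ-9: h = 1235.98 − 54.67 = 1181.31 ft.
Head difference: h(PZ-8) − h(PZ-9) = 1188.07 − 1181.31 = 6.76 ft.
Hydraulic gradient: i = |Δh| / L = 6.76 / 1670 = 0.00405.

i ≈ 0.00405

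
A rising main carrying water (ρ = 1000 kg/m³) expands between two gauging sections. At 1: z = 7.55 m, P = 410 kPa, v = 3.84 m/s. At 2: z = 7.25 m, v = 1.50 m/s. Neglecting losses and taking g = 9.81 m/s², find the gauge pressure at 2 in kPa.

Pressure head at 1: ψ₁ = P₁/(ρg) = 410×1000 / (1000 × 9.81) = 41.79 m.
Velocity heads: v₁²/2g = 3.84²/19.62 = 0.752 m; v₂²/2g = 1.50²/19.62 = 0.115 m.
Total head H = z₁ + ψ₁ + v₁²/2g = 7.55 + 41.79 + 0.752 = 50.09 m.
ψ₂ = H − z₂ − v₂²/2g = 50.09 − 7.25 − 0.115 = 42.73 m.
P₂ = ρgψ₂ = 1000 × 9.81 × 42.73 ≈ 419 kPa.

P₂ ≈ 419 kPa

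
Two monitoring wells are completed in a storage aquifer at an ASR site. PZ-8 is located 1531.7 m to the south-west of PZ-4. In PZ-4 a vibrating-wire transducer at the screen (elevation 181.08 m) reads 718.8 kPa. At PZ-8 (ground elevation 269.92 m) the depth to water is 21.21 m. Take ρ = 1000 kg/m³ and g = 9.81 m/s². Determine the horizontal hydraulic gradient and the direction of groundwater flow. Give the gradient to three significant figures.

i ≈ 0.00368; groundwater flows toward the south-west

Pressure head at PZ-4: ψ = P/(ρg) = 718.8×1000 / (1000 × 9.81) = 73.27 m.
Total head at PZ-4: h = z + ψ = 181.08 + 73.27 = 254.35 m.
Total head at PZ-8: h = 269.92 − 21.21 = 248.71 m.
Head difference: h(PZ-4) − h(PZ-8) = 254.35 − 248.71 = 5.64 m.
Hydraulic gradient: i = |Δh| / L = 5.64 / 1531.7 = 0.00368.
Flow is from higher to lower head: from PZ-4 toward PZ-8, i.e. toward the south-west.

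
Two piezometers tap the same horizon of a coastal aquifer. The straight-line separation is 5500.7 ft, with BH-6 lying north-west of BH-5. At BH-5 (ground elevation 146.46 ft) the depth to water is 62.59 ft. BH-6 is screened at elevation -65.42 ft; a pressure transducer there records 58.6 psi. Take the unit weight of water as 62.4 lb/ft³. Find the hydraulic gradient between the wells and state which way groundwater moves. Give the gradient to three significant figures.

Total head at BH-5: h = 146.46 − 62.59 = 83.87 ft.
Pressure head at BH-6: ψ = 144·P/γ = 144 × 58.6 / 62.4 = 135.23 ft.
Total head at BH-6: h = z + ψ = -65.42 + 135.23 = 69.81 ft.
Head difference: h(BH-5) − h(BH-6) = 83.87 − 69.81 = 14.06 ft.
Hydraulic gradient: i = |Δh| / L = 14.06 / 5500.7 = 0.00256.
Flow is from higher to lower head: from BH-5 toward BH-6, i.e. toward the north-west.

i ≈ 0.00256; groundwater flows toward the north-west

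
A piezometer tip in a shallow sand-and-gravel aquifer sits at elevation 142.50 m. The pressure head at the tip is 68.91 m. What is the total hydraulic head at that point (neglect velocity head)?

h ≈ 211.41 m

h = z + ψ = 142.50 + 68.91 = 211.41 m.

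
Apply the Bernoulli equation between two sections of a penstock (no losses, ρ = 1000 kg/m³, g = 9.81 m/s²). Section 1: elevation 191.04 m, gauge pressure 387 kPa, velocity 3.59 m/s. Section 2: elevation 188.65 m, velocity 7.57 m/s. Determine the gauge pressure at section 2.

P₂ ≈ 388 kPa

Pressure head at 1: ψ₁ = P₁/(ρg) = 387×1000 / (1000 × 9.81) = 39.45 m.
Velocity heads: v₁²/2g = 3.59²/19.62 = 0.657 m; v₂²/2g = 7.57²/19.62 = 2.921 m.
Total head H = z₁ + ψ₁ + v₁²/2g = 191.04 + 39.45 + 0.657 = 231.15 m.
ψ₂ = H − z₂ − v₂²/2g = 231.15 − 188.65 − 2.921 = 39.58 m.
P₂ = ρgψ₂ = 1000 × 9.81 × 39.58 ≈ 388 kPa.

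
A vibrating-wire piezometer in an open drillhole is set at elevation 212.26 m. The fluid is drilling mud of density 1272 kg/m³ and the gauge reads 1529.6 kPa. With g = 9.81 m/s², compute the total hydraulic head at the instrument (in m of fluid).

ψ = P/(ρg) = 1529.6×1000 / (1272 × 9.81) = 122.58 m.
h = z + ψ = 212.26 + 122.58 = 334.84 m.

h ≈ 334.84 m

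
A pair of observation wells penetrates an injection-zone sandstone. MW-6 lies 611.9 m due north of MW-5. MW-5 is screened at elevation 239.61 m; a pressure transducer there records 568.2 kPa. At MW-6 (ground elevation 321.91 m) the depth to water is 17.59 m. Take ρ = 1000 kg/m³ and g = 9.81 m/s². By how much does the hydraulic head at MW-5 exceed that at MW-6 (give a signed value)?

Δh ≈ -6.79 m

Pressure head at MW-5: ψ = P/(ρg) = 568.2×1000 / (1000 × 9.81) = 57.92 m.
Total head at MW-5: h = z + ψ = 239.61 + 57.92 = 297.53 m.
Total head at MW-6: h = 321.91 − 17.59 = 304.32 m.
Head difference: h(MW-5) − h(MW-6) = 297.53 − 304.32 = -6.79 m.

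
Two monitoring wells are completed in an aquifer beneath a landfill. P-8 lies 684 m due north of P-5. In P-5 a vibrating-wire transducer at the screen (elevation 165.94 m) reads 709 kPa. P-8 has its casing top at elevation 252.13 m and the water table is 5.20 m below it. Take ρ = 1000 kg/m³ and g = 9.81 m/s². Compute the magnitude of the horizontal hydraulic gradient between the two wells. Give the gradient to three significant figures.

Pressure head at P-5: ψ = P/(ρg) = 709×1000 / (1000 × 9.81) = 72.27 m.
Total head at P-5: h = z + ψ = 165.94 + 72.27 = 238.21 m.
Total head at P-8: h = 252.13 − 5.20 = 246.93 m.
Head difference: h(P-5) − h(P-8) = 238.21 − 246.93 = -8.72 m.
Hydraulic gradient: i = |Δh| / L = 8.72 / 684 = 0.0127.

i ≈ 0.0127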